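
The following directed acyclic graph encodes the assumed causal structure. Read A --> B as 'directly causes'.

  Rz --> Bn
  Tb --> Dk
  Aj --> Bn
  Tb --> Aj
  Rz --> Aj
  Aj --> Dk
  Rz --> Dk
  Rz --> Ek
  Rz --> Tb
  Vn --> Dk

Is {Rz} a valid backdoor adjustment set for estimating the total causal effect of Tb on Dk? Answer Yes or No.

Backdoor paths from Tb to Dk (paths whose first edge points into Tb):
  P1: Tb <- Rz -> Aj -> Dk
  P2: Tb <- Rz -> Bn <- Aj -> Dk
  P3: Tb <- Rz -> Dk
Condition 1 (no descendant of Tb in the set): holds — descendants of Tb are {Aj, Bn, Dk}; none are in {Rz}.
Condition 2 (every backdoor path blocked by {Rz}):
  P1: blocked at fork node Rz ∈ conditioning set.
  P2: blocked at fork node Rz ∈ conditioning set.
  P3: blocked at fork node Rz ∈ conditioning set.
{Rz} satisfies the backdoor criterion.

Yes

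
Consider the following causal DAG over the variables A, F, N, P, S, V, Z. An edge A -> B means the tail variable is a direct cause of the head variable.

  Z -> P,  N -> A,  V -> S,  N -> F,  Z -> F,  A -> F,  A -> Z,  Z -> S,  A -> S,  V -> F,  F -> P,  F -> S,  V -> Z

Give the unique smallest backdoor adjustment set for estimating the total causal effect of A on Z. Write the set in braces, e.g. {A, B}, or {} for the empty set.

Variables eligible for adjustment (non-descendants of A, excluding A and Z): {N, V}.
Backdoor paths from A to Z:
  P1: A <- N -> F <- V -> Z
  P2: A <- N -> F <- V -> S <- Z
  P3: A <- N -> F <- Z
  P4: A <- N -> F -> P <- Z
  P5: A <- N -> F -> S <- V -> Z
  P6: A <- N -> F -> S <- Z
Each backdoor path contains an unconditioned collider, so every path is already blocked with the empty conditioning set:
  P1: blocked at collider F (neither it nor any descendant is in the conditioning set).
  P2: blocked at collider F (neither it nor any descendant is in the conditioning set).
  P3: blocked at collider F (neither it nor any descendant is in the conditioning set).
  P4: blocked at collider P (neither it nor any descendant is in the conditioning set).
  P5: blocked at collider S (neither it nor any descendant is in the conditioning set).
  P6: blocked at collider S (neither it nor any descendant is in the conditioning set).
The empty set is therefore the unique smallest valid set.

{}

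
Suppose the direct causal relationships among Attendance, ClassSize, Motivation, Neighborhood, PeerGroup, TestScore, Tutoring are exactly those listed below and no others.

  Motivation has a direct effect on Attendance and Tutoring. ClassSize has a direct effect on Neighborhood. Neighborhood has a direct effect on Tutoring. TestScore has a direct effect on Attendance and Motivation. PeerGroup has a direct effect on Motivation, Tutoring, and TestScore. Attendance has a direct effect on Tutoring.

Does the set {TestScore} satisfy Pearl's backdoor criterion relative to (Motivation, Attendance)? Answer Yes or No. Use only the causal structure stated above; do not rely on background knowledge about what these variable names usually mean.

Backdoor paths from Motivation to Attendance (paths whose first edge points into Motivation):
  P1: Motivation <- PeerGroup -> TestScore -> Attendance
  P2: Motivation <- PeerGroup -> Tutoring <- Attendance
  P3: Motivation <- TestScore <- PeerGroup -> Tutoring <- Attendance
  P4: Motivation <- TestScore -> Attendance
Condition 1 (no descendant of Motivation in the set): holds — descendants of Motivation are {Attendance, Tutoring}; none are in {TestScore}.
Condition 2 (every backdoor path blocked by {TestScore}):
  P1: blocked at chain node TestScore ∈ conditioning set.
  P2: blocked at collider Tutoring (neither it nor any descendant is in the conditioning set).
  P3: blocked at chain node TestScore ∈ conditioning set.
  P4: blocked at fork node TestScore ∈ conditioning set.
{TestScore} satisfies the backdoor criterion.

Yes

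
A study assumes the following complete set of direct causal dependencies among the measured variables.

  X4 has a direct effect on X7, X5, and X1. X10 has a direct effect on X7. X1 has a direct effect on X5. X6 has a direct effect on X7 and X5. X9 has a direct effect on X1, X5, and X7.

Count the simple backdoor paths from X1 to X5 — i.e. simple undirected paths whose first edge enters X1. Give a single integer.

6

A backdoor path from X1 to X5 is any simple undirected path whose first edge points into X1 (i.e. leaves X1 via a parent).
Parents of X1: {X4, X9}.
Enumerating:
  P1: X1 <- X4 -> X5
  P2: X1 <- X4 -> X7 <- X9 -> X5
  P3: X1 <- X4 -> X7 <- X6 -> X5
  P4: X1 <- X9 -> X5
  P5: X1 <- X9 -> X7 <- X4 -> X5
  P6: X1 <- X9 -> X7 <- X6 -> X5
That exhausts the simple backdoor paths. Count: 6.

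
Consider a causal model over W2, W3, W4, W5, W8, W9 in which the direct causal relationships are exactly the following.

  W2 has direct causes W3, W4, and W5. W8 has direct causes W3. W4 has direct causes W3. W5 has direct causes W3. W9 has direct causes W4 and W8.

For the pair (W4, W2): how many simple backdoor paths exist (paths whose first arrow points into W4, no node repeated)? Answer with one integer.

2

A backdoor path from W4 to W2 is any simple undirected path whose first edge points into W4 (i.e. leaves W4 via a parent).
Parents of W4: {W3}.
Enumerating:
  P1: W4 <- W3 -> W5 -> W2
  P2: W4 <- W3 -> W2
That exhausts the simple backdoor paths. Count: 2.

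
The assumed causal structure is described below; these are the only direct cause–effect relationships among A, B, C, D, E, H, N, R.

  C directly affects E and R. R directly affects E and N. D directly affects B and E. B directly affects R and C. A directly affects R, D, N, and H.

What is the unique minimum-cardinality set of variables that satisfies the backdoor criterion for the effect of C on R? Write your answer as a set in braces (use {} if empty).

Variables eligible for adjustment (non-descendants of C, excluding C and R): {A, B, D, H}.
Backdoor paths from C to R:
  P1: C <- B <- D <- A -> R
  P2: C <- B <- D <- A -> N <- R
  P3: C <- B <- D -> E <- R
  P4: C <- B -> R
The empty set is not sufficient: P1 (C <- B <- D <- A -> R) has no collider blocking it and no conditioned non-collider, so it is open.
Try {B}:
  P1: blocked at chain node B ∈ conditioning set.
  P2: blocked at chain node B ∈ conditioning set.
  P3: blocked at chain node B ∈ conditioning set.
  P4: blocked at fork node B ∈ conditioning set.
{B} contains no descendant of C and blocks every backdoor path.
No other singleton works — e.g. {A} leaves P4 open — so {B} is the unique smallest valid adjustment set.

{B}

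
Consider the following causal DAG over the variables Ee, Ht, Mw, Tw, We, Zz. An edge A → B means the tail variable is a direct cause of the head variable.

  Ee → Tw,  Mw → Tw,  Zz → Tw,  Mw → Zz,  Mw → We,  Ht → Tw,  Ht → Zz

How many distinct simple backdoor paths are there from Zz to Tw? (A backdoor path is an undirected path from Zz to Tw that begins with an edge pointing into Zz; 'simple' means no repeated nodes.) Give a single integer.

A backdoor path from Zz to Tw is any simple undirected path whose first edge points into Zz (i.e. leaves Zz via a parent).
Parents of Zz: {Ht, Mw}.
Enumerating:
  P1: Zz <- Mw -> Tw
  P2: Zz <- Ht -> Tw
That exhausts the simple backdoor paths. Count: 2.

2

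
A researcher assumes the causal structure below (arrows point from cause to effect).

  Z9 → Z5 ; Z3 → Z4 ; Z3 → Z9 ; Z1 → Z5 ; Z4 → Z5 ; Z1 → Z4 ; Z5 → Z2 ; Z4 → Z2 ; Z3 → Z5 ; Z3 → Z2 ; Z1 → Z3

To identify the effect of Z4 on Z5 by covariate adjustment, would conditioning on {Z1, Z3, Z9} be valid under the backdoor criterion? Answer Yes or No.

Yes

Backdoor paths from Z4 to Z5 (paths whose first edge points into Z4):
  P1: Z4 <- Z1 -> Z3 -> Z9 -> Z5
  P2: Z4 <- Z1 -> Z3 -> Z5
  P3: Z4 <- Z1 -> Z3 -> Z2 <- Z5
  P4: Z4 <- Z1 -> Z5
  P5: Z4 <- Z3 <- Z1 -> Z5
  P6: Z4 <- Z3 -> Z9 -> Z5
  P7: Z4 <- Z3 -> Z5
  P8: Z4 <- Z3 -> Z2 <- Z5
Condition 1 (no descendant of Z4 in the set): holds — descendants of Z4 are {Z2, Z5}; none are in {Z1, Z3, Z9}.
Condition 2 (every backdoor path blocked by {Z1, Z3, Z9}):
  P1: blocked at fork node Z1 ∈ conditioning set.
  P2: blocked at fork node Z1 ∈ conditioning set.
  P3: blocked at fork node Z1 ∈ conditioning set.
  P4: blocked at fork node Z1 ∈ conditioning set.
  P5: blocked at chain node Z3 ∈ conditioning set.
  P6: blocked at fork node Z3 ∈ conditioning set.
  P7: blocked at fork node Z3 ∈ conditioning set.
  P8: blocked at fork node Z3 ∈ conditioning set.
{Z1, Z3, Z9} satisfies the backdoor criterion.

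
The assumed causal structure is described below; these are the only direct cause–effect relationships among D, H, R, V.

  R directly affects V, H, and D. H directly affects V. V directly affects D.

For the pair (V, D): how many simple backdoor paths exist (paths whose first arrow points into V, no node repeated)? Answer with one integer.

2

A backdoor path from V to D is any simple undirected path whose first edge points into V (i.e. leaves V via a parent).
Parents of V: {H, R}.
Enumerating:
  P1: V <- R -> D
  P2: V <- H <- R -> D
That exhausts the simple backdoor paths. Count: 2.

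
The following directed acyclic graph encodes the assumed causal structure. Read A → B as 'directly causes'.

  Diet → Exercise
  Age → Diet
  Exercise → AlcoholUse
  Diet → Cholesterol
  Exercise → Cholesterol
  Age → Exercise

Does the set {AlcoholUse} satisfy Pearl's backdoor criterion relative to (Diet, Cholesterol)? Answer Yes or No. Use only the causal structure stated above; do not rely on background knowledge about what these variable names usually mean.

Backdoor paths from Diet to Cholesterol (paths whose first edge points into Diet):
  P1: Diet <- Age -> Exercise -> Cholesterol
Condition 1 (no descendant of Diet in the set): FAILS — AlcoholUse is a descendant of Diet.
Condition 2 (every backdoor path blocked by {AlcoholUse}):
  P1: open — no interior node is in the conditioning set.
{AlcoholUse} does not satisfy the backdoor criterion.

No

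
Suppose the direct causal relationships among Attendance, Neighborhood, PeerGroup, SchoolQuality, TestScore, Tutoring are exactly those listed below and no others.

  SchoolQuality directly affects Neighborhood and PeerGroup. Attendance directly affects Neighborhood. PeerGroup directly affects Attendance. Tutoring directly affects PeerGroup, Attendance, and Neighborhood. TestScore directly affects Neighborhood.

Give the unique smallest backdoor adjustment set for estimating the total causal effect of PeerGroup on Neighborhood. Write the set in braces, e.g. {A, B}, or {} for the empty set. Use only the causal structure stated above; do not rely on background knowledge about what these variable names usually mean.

Variables eligible for adjustment (non-descendants of PeerGroup, excluding PeerGroup and Neighborhood): {SchoolQuality, TestScore, Tutoring}.
Backdoor paths from PeerGroup to Neighborhood:
  P1: PeerGroup <- SchoolQuality -> Neighborhood
  P2: PeerGroup <- Tutoring -> Attendance -> Neighborhood
  P3: PeerGroup <- Tutoring -> Neighborhood
The empty set is not sufficient: P1 (PeerGroup <- SchoolQuality -> Neighborhood) has no collider blocking it and no conditioned non-collider, so it is open.
Try {SchoolQuality, Tutoring}:
  P1: blocked at fork node SchoolQuality ∈ conditioning set.
  P2: blocked at fork node Tutoring ∈ conditioning set.
  P3: blocked at fork node Tutoring ∈ conditioning set.
{SchoolQuality, Tutoring} contains no descendant of PeerGroup and blocks every backdoor path.
Every element of {SchoolQuality, Tutoring} is needed (dropping SchoolQuality leaves P1 open; dropping Tutoring leaves P2 open), so no proper subset is valid.
Among all size-2 subsets of the eligible variables, only {SchoolQuality, Tutoring} blocks every backdoor path, so it is the unique smallest valid adjustment set.

{SchoolQuality, Tutoring}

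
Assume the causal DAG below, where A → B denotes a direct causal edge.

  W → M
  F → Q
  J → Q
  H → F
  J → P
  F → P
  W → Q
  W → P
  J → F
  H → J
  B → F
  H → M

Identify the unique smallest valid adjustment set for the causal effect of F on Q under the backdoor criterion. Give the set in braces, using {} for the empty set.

Variables eligible for adjustment (non-descendants of F, excluding F and Q): {B, H, J, M, W}.
Backdoor paths from F to Q:
  P1: F <- H -> J -> Q
  P2: F <- H -> J -> P <- W -> Q
  P3: F <- H -> M <- W -> Q
  P4: F <- H -> M <- W -> P <- J -> Q
  P5: F <- J <- H -> M <- W -> Q
  P6: F <- J -> Q
  P7: F <- J -> P <- W -> Q
The empty set is not sufficient: P1 (F <- H -> J -> Q) has no collider blocking it and no conditioned non-collider, so it is open.
Try {J}:
  P1: blocked at chain node J ∈ conditioning set.
  P2: blocked at chain node J ∈ conditioning set.
  P3: blocked at collider M (neither it nor any descendant is in the conditioning set).
  P4: blocked at collider M (neither it nor any descendant is in the conditioning set).
  P5: blocked at chain node J ∈ conditioning set.
  P6: blocked at fork node J ∈ conditioning set.
  P7: blocked at fork node J ∈ conditioning set.
{J} contains no descendant of F and blocks every backdoor path.
No other singleton works — e.g. {H} leaves P6 open — so {J} is the unique smallest valid adjustment set.

{J}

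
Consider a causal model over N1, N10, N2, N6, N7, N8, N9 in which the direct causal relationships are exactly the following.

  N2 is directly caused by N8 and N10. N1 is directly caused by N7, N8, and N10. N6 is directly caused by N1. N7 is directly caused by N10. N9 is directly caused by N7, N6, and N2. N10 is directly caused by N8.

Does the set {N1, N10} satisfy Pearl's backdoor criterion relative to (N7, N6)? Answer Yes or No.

Backdoor paths from N7 to N6 (paths whose first edge points into N7):
  P1: N7 <- N10 <- N8 -> N1 -> N6
  P2: N7 <- N10 <- N8 -> N2 -> N9 <- N6
  P3: N7 <- N10 -> N1 <- N8 -> N2 -> N9 <- N6
  P4: N7 <- N10 -> N1 -> N6
  P5: N7 <- N10 -> N2 <- N8 -> N1 -> N6
  P6: N7 <- N10 -> N2 -> N9 <- N6
Condition 1 (no descendant of N7 in the set): FAILS — N1 is a descendant of N7.
Condition 2 (every backdoor path blocked by {N1, N10}):
  P1: blocked at chain node N10 ∈ conditioning set.
  P2: blocked at chain node N10 ∈ conditioning set.
  P3: blocked at fork node N10 ∈ conditioning set.
  P4: blocked at fork node N10 ∈ conditioning set.
  P5: blocked at fork node N10 ∈ conditioning set.
  P6: blocked at fork node N10 ∈ conditioning set.
{N1, N10} does not satisfy the backdoor criterion.

No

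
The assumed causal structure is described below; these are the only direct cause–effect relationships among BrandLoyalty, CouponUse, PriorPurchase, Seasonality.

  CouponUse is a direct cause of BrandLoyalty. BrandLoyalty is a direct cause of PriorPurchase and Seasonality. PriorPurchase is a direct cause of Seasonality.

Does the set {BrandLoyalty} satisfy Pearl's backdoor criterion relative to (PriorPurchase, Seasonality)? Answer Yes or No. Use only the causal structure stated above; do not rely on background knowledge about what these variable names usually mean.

Yes

Backdoor paths from PriorPurchase to Seasonality (paths whose first edge points into PriorPurchase):
  P1: PriorPurchase <- BrandLoyalty -> Seasonality
Condition 1 (no descendant of PriorPurchase in the set): holds — descendants of PriorPurchase are {Seasonality}; none are in {BrandLoyalty}.
Condition 2 (every backdoor path blocked by {BrandLoyalty}):
  P1: blocked at fork node BrandLoyalty ∈ conditioning set.
{BrandLoyalty} satisfies the backdoor criterion.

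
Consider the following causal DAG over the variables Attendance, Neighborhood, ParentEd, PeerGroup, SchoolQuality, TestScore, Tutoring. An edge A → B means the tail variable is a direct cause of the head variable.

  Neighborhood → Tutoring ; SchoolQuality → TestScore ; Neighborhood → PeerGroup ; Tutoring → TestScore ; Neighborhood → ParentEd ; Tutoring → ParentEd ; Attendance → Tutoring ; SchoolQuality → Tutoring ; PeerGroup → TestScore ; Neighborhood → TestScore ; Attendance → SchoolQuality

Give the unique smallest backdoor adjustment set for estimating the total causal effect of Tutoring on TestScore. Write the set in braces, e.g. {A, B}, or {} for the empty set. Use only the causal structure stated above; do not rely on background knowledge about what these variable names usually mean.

Variables eligible for adjustment (non-descendants of Tutoring, excluding Tutoring and TestScore): {Attendance, Neighborhood, PeerGroup, SchoolQuality}.
Backdoor paths from Tutoring to TestScore:
  P1: Tutoring <- Attendance -> SchoolQuality -> TestScore
  P2: Tutoring <- SchoolQuality -> TestScore
  P3: Tutoring <- Neighborhood -> PeerGroup -> TestScore
  P4: Tutoring <- Neighborhood -> TestScore
The empty set is not sufficient: P1 (Tutoring <- Attendance -> SchoolQuality -> TestScore) has no collider blocking it and no conditioned non-collider, so it is open.
Try {Neighborhood, SchoolQuality}:
  P1: blocked at chain node SchoolQuality ∈ conditioning set.
  P2: blocked at fork node SchoolQuality ∈ conditioning set.
  P3: blocked at fork node Neighborhood ∈ conditioning set.
  P4: blocked at fork node Neighborhood ∈ conditioning set.
{Neighborhood, SchoolQuality} contains no descendant of Tutoring and blocks every backdoor path.
Every element of {Neighborhood, SchoolQuality} is needed (dropping Neighborhood leaves P3 open; dropping SchoolQuality leaves P1 open), so no proper subset is valid.
Among all size-2 subsets of the eligible variables, only {Neighborhood, SchoolQuality} blocks every backdoor path, so it is the unique smallest valid adjustment set.

{Neighborhood, SchoolQuality}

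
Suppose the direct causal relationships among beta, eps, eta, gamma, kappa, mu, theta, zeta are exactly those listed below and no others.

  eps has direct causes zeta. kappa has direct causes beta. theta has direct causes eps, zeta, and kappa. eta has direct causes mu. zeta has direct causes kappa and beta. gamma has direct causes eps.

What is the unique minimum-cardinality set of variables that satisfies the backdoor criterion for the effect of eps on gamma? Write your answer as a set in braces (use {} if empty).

{}

Variables eligible for adjustment (non-descendants of eps, excluding eps and gamma): {beta, eta, kappa, mu, zeta}.
Backdoor paths from eps to gamma:
  (none)
With no backdoor paths the empty set already satisfies the criterion, and it is trivially minimal.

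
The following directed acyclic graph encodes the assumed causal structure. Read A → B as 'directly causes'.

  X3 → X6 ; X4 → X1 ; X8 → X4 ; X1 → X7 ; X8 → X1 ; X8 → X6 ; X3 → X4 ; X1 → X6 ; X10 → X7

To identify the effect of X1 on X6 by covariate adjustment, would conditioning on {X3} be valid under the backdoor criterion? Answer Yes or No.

Backdoor paths from X1 to X6 (paths whose first edge points into X1):
  P1: X1 <- X8 -> X4 <- X3 -> X6
  P2: X1 <- X8 -> X6
  P3: X1 <- X4 <- X3 -> X6
  P4: X1 <- X4 <- X8 -> X6
Condition 1 (no descendant of X1 in the set): holds — descendants of X1 are {X6, X7}; none are in {X3}.
Condition 2 (every backdoor path blocked by {X3}):
  P1: blocked at collider X4 (neither it nor any descendant is in the conditioning set).
  P2: open — no interior node is in the conditioning set.
  P3: blocked at fork node X3 ∈ conditioning set.
  P4: open — no interior node is in the conditioning set.
{X3} does not satisfy the backdoor criterion.

No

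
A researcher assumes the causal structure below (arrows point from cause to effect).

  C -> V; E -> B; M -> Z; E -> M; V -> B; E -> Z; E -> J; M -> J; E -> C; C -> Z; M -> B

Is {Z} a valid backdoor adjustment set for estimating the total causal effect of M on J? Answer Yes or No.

Backdoor paths from M to J (paths whose first edge points into M):
  P1: M <- E -> J
Condition 1 (no descendant of M in the set): FAILS — Z is a descendant of M.
Condition 2 (every backdoor path blocked by {Z}):
  P1: open — no interior node is in the conditioning set.
{Z} does not satisfy the backdoor criterion.

No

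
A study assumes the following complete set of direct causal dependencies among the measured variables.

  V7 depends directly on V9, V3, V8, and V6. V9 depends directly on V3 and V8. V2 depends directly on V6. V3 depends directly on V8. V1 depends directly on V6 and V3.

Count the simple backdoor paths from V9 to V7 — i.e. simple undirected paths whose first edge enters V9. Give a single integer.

6

A backdoor path from V9 to V7 is any simple undirected path whose first edge points into V9 (i.e. leaves V9 via a parent).
Parents of V9: {V3, V8}.
Enumerating:
  P1: V9 <- V8 -> V3 -> V1 <- V6 -> V7
  P2: V9 <- V8 -> V3 -> V7
  P3: V9 <- V8 -> V7
  P4: V9 <- V3 <- V8 -> V7
  P5: V9 <- V3 -> V1 <- V6 -> V7
  P6: V9 <- V3 -> V7
That exhausts the simple backdoor paths. Count: 6.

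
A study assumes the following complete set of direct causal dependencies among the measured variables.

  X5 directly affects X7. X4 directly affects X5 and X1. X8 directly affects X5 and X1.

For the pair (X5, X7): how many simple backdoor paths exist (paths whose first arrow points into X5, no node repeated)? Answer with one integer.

0

A backdoor path from X5 to X7 is any simple undirected path whose first edge points into X5 (i.e. leaves X5 via a parent).
Parents of X5: {X4, X8}.
No simple path from any parent of X5 reaches X7 without revisiting X5, so there are no backdoor paths.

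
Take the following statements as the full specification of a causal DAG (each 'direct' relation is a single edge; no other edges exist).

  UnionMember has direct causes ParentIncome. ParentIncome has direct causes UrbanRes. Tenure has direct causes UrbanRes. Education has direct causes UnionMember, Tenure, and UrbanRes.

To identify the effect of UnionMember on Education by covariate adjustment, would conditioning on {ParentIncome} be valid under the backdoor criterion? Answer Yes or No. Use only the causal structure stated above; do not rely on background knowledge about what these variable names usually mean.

Backdoor paths from UnionMember to Education (paths whose first edge points into UnionMember):
  P1: UnionMember <- ParentIncome <- UrbanRes -> Tenure -> Education
  P2: UnionMember <- ParentIncome <- UrbanRes -> Education
Condition 1 (no descendant of UnionMember in the set): holds — descendants of UnionMember are {Education}; none are in {ParentIncome}.
Condition 2 (every backdoor path blocked by {ParentIncome}):
  P1: blocked at chain node ParentIncome ∈ conditioning set.
  P2: blocked at chain node ParentIncome ∈ conditioning set.
{ParentIncome} satisfies the backdoor criterion.

Yes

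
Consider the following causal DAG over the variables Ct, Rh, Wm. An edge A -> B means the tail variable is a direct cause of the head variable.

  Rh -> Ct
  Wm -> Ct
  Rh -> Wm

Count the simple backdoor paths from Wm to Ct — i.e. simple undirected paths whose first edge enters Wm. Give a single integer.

1

A backdoor path from Wm to Ct is any simple undirected path whose first edge points into Wm (i.e. leaves Wm via a parent).
Parents of Wm: {Rh}.
Enumerating:
  P1: Wm <- Rh -> Ct
That exhausts the simple backdoor paths. Count: 1.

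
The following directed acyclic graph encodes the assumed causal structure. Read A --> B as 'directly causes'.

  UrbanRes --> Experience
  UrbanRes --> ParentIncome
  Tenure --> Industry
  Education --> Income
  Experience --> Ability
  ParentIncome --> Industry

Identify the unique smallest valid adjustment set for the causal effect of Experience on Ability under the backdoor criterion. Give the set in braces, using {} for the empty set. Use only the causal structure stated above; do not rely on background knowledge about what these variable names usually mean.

{}

Variables eligible for adjustment (non-descendants of Experience, excluding Experience and Ability): {Education, Income, Industry, ParentIncome, Tenure, UrbanRes}.
Backdoor paths from Experience to Ability:
  (none)
With no backdoor paths the empty set already satisfies the criterion, and it is trivially minimal.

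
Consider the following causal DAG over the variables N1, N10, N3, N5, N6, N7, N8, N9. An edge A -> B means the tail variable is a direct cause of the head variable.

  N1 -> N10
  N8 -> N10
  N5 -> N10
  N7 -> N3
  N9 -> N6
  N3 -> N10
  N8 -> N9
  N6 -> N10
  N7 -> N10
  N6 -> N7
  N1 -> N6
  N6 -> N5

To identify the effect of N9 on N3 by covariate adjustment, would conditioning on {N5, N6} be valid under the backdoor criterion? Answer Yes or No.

No

Backdoor paths from N9 to N3 (paths whose first edge points into N9):
  P1: N9 <- N8 -> N10 <- N1 -> N6 -> N7 -> N3
  P2: N9 <- N8 -> N10 <- N6 -> N7 -> N3
  P3: N9 <- N8 -> N10 <- N7 -> N3
  P4: N9 <- N8 -> N10 <- N5 <- N6 -> N7 -> N3
  P5: N9 <- N8 -> N10 <- N3
Condition 1 (no descendant of N9 in the set): FAILS — N5 and N6 are descendants of N9.
Condition 2 (every backdoor path blocked by {N5, N6}):
  P1: blocked at collider N10 (neither it nor any descendant is in the conditioning set).
  P2: blocked at collider N10 (neither it nor any descendant is in the conditioning set).
  P3: blocked at collider N10 (neither it nor any descendant is in the conditioning set).
  P4: blocked at collider N10 (neither it nor any descendant is in the conditioning set).
  P5: blocked at collider N10 (neither it nor any descendant is in the conditioning set).
{N5, N6} does not satisfy the backdoor criterion.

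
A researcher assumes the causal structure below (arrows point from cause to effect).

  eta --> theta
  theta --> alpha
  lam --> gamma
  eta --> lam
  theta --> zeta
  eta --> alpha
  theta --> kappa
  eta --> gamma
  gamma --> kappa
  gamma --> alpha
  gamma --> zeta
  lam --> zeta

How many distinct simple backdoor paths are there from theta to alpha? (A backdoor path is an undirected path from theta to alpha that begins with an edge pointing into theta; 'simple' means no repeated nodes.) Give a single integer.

4

A backdoor path from theta to alpha is any simple undirected path whose first edge points into theta (i.e. leaves theta via a parent).
Parents of theta: {eta}.
Enumerating:
  P1: theta <- eta -> lam -> gamma -> alpha
  P2: theta <- eta -> lam -> zeta <- gamma -> alpha
  P3: theta <- eta -> gamma -> alpha
  P4: theta <- eta -> alpha
That exhausts the simple backdoor paths. Count: 4.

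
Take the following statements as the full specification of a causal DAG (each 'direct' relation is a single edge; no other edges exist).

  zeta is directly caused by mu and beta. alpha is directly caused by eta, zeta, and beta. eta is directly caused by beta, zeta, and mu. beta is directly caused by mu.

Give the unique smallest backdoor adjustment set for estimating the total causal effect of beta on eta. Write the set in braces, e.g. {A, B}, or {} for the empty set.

{mu}

Variables eligible for adjustment (non-descendants of beta, excluding beta and eta): {mu}.
Backdoor paths from beta to eta:
  P1: beta <- mu -> zeta -> eta
  P2: beta <- mu -> zeta -> alpha <- eta
  P3: beta <- mu -> eta
The empty set is not sufficient: P1 (beta <- mu -> zeta -> eta) has no collider blocking it and no conditioned non-collider, so it is open.
Try {mu}:
  P1: blocked at fork node mu ∈ conditioning set.
  P2: blocked at fork node mu ∈ conditioning set.
  P3: blocked at fork node mu ∈ conditioning set.
{mu} contains no descendant of beta and blocks every backdoor path.
{mu} is the unique smallest valid adjustment set.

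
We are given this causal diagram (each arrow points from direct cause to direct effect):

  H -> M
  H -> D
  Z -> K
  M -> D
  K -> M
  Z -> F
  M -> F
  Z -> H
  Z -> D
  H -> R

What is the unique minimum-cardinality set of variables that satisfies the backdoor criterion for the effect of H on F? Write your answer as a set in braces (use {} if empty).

{Z}

Variables eligible for adjustment (non-descendants of H, excluding H and F): {K, Z}.
Backdoor paths from H to F:
  P1: H <- Z -> K -> M -> F
  P2: H <- Z -> D <- M -> F
  P3: H <- Z -> F
The empty set is not sufficient: P1 (H <- Z -> K -> M -> F) has no collider blocking it and no conditioned non-collider, so it is open.
Try {Z}:
  P1: blocked at fork node Z ∈ conditioning set.
  P2: blocked at fork node Z ∈ conditioning set.
  P3: blocked at fork node Z ∈ conditioning set.
{Z} contains no descendant of H and blocks every backdoor path.
No other singleton works — e.g. {K} leaves P3 open — so {Z} is the unique smallest valid adjustment set.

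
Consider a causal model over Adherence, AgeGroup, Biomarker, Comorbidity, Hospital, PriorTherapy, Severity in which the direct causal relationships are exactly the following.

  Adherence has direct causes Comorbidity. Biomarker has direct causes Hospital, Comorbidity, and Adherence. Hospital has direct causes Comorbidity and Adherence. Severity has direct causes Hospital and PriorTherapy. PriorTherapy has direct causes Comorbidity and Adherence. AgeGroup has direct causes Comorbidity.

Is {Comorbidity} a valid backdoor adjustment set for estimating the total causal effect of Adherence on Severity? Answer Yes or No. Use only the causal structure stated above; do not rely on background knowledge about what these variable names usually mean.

Backdoor paths from Adherence to Severity (paths whose first edge points into Adherence):
  P1: Adherence <- Comorbidity -> PriorTherapy -> Severity
  P2: Adherence <- Comorbidity -> Hospital -> Severity
  P3: Adherence <- Comorbidity -> Biomarker <- Hospital -> Severity
Condition 1 (no descendant of Adherence in the set): holds — descendants of Adherence are {Biomarker, Hospital, PriorTherapy, Severity}; none are in {Comorbidity}.
Condition 2 (every backdoor path blocked by {Comorbidity}):
  P1: blocked at fork node Comorbidity ∈ conditioning set.
  P2: blocked at fork node Comorbidity ∈ conditioning set.
  P3: blocked at fork node Comorbidity ∈ conditioning set.
{Comorbidity} satisfies the backdoor criterion.

Yes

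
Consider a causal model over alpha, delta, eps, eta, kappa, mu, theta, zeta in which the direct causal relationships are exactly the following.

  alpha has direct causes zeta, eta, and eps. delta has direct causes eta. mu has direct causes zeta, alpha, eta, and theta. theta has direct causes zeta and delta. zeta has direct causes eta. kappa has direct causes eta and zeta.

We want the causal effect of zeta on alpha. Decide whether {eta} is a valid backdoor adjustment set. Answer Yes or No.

Backdoor paths from zeta to alpha (paths whose first edge points into zeta):
  P1: zeta <- eta -> delta -> theta -> mu <- alpha
  P2: zeta <- eta -> alpha
  P3: zeta <- eta -> mu <- alpha
Condition 1 (no descendant of zeta in the set): holds — descendants of zeta are {alpha, kappa, mu, theta}; none are in {eta}.
Condition 2 (every backdoor path blocked by {eta}):
  P1: blocked at fork node eta ∈ conditioning set.
  P2: blocked at fork node eta ∈ conditioning set.
  P3: blocked at fork node eta ∈ conditioning set.
{eta} satisfies the backdoor criterion.

Yes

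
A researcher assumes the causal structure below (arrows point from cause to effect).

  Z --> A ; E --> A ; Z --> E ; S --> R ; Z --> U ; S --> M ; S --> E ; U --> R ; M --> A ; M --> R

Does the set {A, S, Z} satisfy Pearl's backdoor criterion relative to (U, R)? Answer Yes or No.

Yes

Backdoor paths from U to R (paths whose first edge points into U):
  P1: U <- Z -> E <- S -> M -> R
  P2: U <- Z -> E <- S -> R
  P3: U <- Z -> E -> A <- M <- S -> R
  P4: U <- Z -> E -> A <- M -> R
  P5: U <- Z -> A <- E <- S -> M -> R
  P6: U <- Z -> A <- E <- S -> R
  P7: U <- Z -> A <- M <- S -> R
  P8: U <- Z -> A <- M -> R
Condition 1 (no descendant of U in the set): holds — descendants of U are {R}; none are in {A, S, Z}.
Condition 2 (every backdoor path blocked by {A, S, Z}):
  P1: blocked at fork node Z ∈ conditioning set.
  P2: blocked at fork node Z ∈ conditioning set.
  P3: blocked at fork node Z ∈ conditioning set.
  P4: blocked at fork node Z ∈ conditioning set.
  P5: blocked at fork node Z ∈ conditioning set.
  P6: blocked at fork node Z ∈ conditioning set.
  P7: blocked at fork node Z ∈ conditioning set.
  P8: blocked at fork node Z ∈ conditioning set.
{A, S, Z} satisfies the backdoor criterion.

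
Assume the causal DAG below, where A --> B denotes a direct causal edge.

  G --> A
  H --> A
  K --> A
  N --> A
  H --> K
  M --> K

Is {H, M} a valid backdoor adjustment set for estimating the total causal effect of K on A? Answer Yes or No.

Yes

Backdoor paths from K to A (paths whose first edge points into K):
  P1: K <- H -> A
Condition 1 (no descendant of K in the set): holds — descendants of K are {A}; none are in {H, M}.
Condition 2 (every backdoor path blocked by {H, M}):
  P1: blocked at fork node H ∈ conditioning set.
{H, M} satisfies the backdoor criterion.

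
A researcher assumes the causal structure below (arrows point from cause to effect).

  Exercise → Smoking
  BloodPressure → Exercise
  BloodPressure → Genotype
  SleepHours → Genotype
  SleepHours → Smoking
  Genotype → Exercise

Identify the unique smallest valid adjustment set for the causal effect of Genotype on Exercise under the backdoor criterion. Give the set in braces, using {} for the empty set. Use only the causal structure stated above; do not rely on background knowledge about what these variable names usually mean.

{BloodPressure}

Variables eligible for adjustment (non-descendants of Genotype, excluding Genotype and Exercise): {BloodPressure, SleepHours}.
Backdoor paths from Genotype to Exercise:
  P1: Genotype <- BloodPressure -> Exercise
  P2: Genotype <- SleepHours -> Smoking <- Exercise
The empty set is not sufficient: P1 (Genotype <- BloodPressure -> Exercise) has no collider blocking it and no conditioned non-collider, so it is open.
Try {BloodPressure}:
  P1: blocked at fork node BloodPressure ∈ conditioning set.
  P2: blocked at collider Smoking (neither it nor any descendant is in the conditioning set).
{BloodPressure} contains no descendant of Genotype and blocks every backdoor path.
No other singleton works — e.g. {SleepHours} leaves P1 open — so {BloodPressure} is the unique smallest valid adjustment set.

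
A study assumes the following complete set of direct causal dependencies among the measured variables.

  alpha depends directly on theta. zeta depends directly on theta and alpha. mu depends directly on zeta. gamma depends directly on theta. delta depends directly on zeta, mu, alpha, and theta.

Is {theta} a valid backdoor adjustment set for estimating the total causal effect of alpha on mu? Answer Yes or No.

Yes

Backdoor paths from alpha to mu (paths whose first edge points into alpha):
  P1: alpha <- theta -> zeta -> mu
  P2: alpha <- theta -> zeta -> delta <- mu
  P3: alpha <- theta -> delta <- zeta -> mu
  P4: alpha <- theta -> delta <- mu
Condition 1 (no descendant of alpha in the set): holds — descendants of alpha are {delta, mu, zeta}; none are in {theta}.
Condition 2 (every backdoor path blocked by {theta}):
  P1: blocked at fork node theta ∈ conditioning set.
  P2: blocked at fork node theta ∈ conditioning set.
  P3: blocked at fork node theta ∈ conditioning set.
  P4: blocked at fork node theta ∈ conditioning set.
{theta} satisfies the backdoor criterion.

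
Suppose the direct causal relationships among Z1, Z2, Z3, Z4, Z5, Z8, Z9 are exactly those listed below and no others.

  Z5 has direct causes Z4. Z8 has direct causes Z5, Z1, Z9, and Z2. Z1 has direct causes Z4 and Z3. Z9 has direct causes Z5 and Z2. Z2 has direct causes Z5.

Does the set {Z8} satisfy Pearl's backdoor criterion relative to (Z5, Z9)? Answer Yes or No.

No

Backdoor paths from Z5 to Z9 (paths whose first edge points into Z5):
  P1: Z5 <- Z4 -> Z1 -> Z8 <- Z2 -> Z9
  P2: Z5 <- Z4 -> Z1 -> Z8 <- Z9
Condition 1 (no descendant of Z5 in the set): FAILS — Z8 is a descendant of Z5.
Condition 2 (every backdoor path blocked by {Z8}):
  P1: open — collider(s) Z8 are conditioned on (or have a conditioned descendant) and no non-collider on the path is in the set.
  P2: open — collider(s) Z8 are conditioned on (or have a conditioned descendant) and no non-collider on the path is in the set.
{Z8} does not satisfy the backdoor criterion.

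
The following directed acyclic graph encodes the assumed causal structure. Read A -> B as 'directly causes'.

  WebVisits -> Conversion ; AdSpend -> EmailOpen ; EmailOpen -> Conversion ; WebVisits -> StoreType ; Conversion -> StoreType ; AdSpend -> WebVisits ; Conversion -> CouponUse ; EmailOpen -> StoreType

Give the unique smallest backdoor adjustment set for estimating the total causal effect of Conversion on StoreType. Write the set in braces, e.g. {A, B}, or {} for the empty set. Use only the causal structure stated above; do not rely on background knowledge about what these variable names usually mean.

{EmailOpen, WebVisits}

Variables eligible for adjustment (non-descendants of Conversion, excluding Conversion and StoreType): {AdSpend, EmailOpen, WebVisits}.
Backdoor paths from Conversion to StoreType:
  P1: Conversion <- WebVisits <- AdSpend -> EmailOpen -> StoreType
  P2: Conversion <- WebVisits -> StoreType
  P3: Conversion <- EmailOpen <- AdSpend -> WebVisits -> StoreType
  P4: Conversion <- EmailOpen -> StoreType
The empty set is not sufficient: P1 (Conversion <- WebVisits <- AdSpend -> EmailOpen -> StoreType) has no collider blocking it and no conditioned non-collider, so it is open.
Try {EmailOpen, WebVisits}:
  P1: blocked at chain node WebVisits ∈ conditioning set.
  P2: blocked at fork node WebVisits ∈ conditioning set.
  P3: blocked at chain node EmailOpen ∈ conditioning set.
  P4: blocked at fork node EmailOpen ∈ conditioning set.
{EmailOpen, WebVisits} contains no descendant of Conversion and blocks every backdoor path.
Every element of {EmailOpen, WebVisits} is needed (dropping EmailOpen leaves P4 open; dropping WebVisits leaves P2 open), so no proper subset is valid.
Among all size-2 subsets of the eligible variables, only {EmailOpen, WebVisits} blocks every backdoor path, so it is the unique smallest valid adjustment set.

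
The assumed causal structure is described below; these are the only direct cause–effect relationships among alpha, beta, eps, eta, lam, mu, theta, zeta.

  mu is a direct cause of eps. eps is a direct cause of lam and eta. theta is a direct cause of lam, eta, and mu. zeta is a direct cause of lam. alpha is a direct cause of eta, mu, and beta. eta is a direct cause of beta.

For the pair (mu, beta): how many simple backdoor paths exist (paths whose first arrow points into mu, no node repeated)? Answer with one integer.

A backdoor path from mu to beta is any simple undirected path whose first edge points into mu (i.e. leaves mu via a parent).
Parents of mu: {alpha, theta}.
Enumerating:
  P1: mu <- theta -> eta <- alpha -> beta
  P2: mu <- theta -> eta -> beta
  P3: mu <- theta -> lam <- eps -> eta <- alpha -> beta
  P4: mu <- theta -> lam <- eps -> eta -> beta
  P5: mu <- alpha -> eta -> beta
  P6: mu <- alpha -> beta
That exhausts the simple backdoor paths. Count: 6.

6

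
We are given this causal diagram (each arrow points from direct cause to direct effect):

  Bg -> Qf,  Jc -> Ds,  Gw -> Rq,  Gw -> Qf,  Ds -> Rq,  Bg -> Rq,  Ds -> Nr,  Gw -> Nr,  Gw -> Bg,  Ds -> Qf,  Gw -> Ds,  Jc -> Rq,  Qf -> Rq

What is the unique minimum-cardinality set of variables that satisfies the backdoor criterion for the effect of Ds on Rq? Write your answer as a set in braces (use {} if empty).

Variables eligible for adjustment (non-descendants of Ds, excluding Ds and Rq): {Bg, Gw, Jc}.
Backdoor paths from Ds to Rq:
  P1: Ds <- Jc -> Rq
  P2: Ds <- Gw -> Bg -> Qf -> Rq
  P3: Ds <- Gw -> Bg -> Rq
  P4: Ds <- Gw -> Qf <- Bg -> Rq
  P5: Ds <- Gw -> Qf -> Rq
  P6: Ds <- Gw -> Rq
The empty set is not sufficient: P1 (Ds <- Jc -> Rq) has no collider blocking it and no conditioned non-collider, so it is open.
Try {Gw, Jc}:
  P1: blocked at fork node Jc ∈ conditioning set.
  P2: blocked at fork node Gw ∈ conditioning set.
  P3: blocked at fork node Gw ∈ conditioning set.
  P4: blocked at fork node Gw ∈ conditioning set.
  P5: blocked at fork node Gw ∈ conditioning set.
  P6: blocked at fork node Gw ∈ conditioning set.
{Gw, Jc} contains no descendant of Ds and blocks every backdoor path.
Every element of {Gw, Jc} is needed (dropping Gw leaves P2 open; dropping Jc leaves P1 open), so no proper subset is valid.
Among all size-2 subsets of the eligible variables, only {Gw, Jc} blocks every backdoor path, so it is the unique smallest valid adjustment set.

{Gw, Jc}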